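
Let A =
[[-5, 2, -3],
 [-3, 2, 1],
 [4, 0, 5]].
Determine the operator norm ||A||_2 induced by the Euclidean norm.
||A||_2 ≈ 8.8654 (= sqrt(largest eigenvalue of A^T A))

||A||_2 = sigma_max(A) = sqrt(lambda_max(A^T A)). Form the symmetric matrix M = A^T A =
[[50, -16, 32],
 [-16, 8, -4],
 [32, -4, 35]].
Its characteristic polynomial (trace, sum of principal 2x2 minors, determinant of M give the coefficients) is
  p(λ) = det(λ I - M) = λ^3 - 93λ^2 + 1134λ - 144.
No integer candidate from the rational root theorem (±divisors of 144) is a root, so the roots are irrational. The cubic discriminant is Δ = 5098625028 > 0, so there are three distinct real roots. p(0) = -144 and p(1) = 898 have opposite signs, so a root lies in (0, 1); Newton's method refines it to λ ≈ 0.1283. p(14) = 248 and p(15) = -684 have opposite signs, so a root lies in (14, 15); Newton's method refines it to λ ≈ 14.2768. p(78) = -2952 and p(79) = 2068 have opposite signs, so a root lies in (78, 79); Newton's method refines it to λ ≈ 78.5949. Check (Vieta): the three roots sum to 93, matching tr M = 93.
So the eigenvalues of A^T A are ≈ 0.1283, 14.2768, 78.5949 (all ≥ 0, as they must be for A^T A). The largest is λ_max ≈ 78.5949, hence ||A||_2 = sqrt(λ_max) ≈ 8.8654.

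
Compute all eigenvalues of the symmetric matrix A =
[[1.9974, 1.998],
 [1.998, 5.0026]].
sigma(A) ≈ {1, 6}

A is real symmetric, so its spectrum consists of real eigenvalues. Expanding the characteristic polynomial of the displayed matrix gives
  det(λ I - A) = p(λ) = λ^2 + (-7)λ + (6).
Solving p(λ) = 0 yields eigenvalues ≈ 1, 6. (A is shown rounded to 4 decimals, so these recover the underlying integer eigenvalues to within that precision.)
Verification: the trace of A = 7 equals the sum of eigenvalues 7, and det(A) ≈ 6.0002 matches the eigenvalue product 6.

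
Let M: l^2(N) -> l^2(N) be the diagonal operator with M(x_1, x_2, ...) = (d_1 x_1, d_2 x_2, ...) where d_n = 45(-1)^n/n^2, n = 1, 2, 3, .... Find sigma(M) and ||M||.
sigma(M) = {45(-1)^n/n^2 : n ≥ 1} ∪ {0}; ||M|| = 45

A bounded diagonal operator on l^2 with diagonal entries d_n has spectrum equal to the closure of {d_n : n ≥ 1}: every d_n is an eigenvalue (with eigenvector e_n), so {d_n} ⊂ sigma(M); the spectrum is closed, so its closure is too; and for lambda not in the closure, (M - lambda I) has bounded inverse (the diagonal entries 1/(d_n - lambda) are bounded). For our sequence d_n = 45(-1)^n/n^2, n = 1, 2, 3, ...:
  - {d_n} = {45(-1)^n/n^2 : n ≥ 1}; the only limit point is 0
  - closure = {45(-1)^n/n^2 : n ≥ 1} ∪ {0}
For the norm: a diagonal operator has ||M|| = sup_n |d_n|. Here |d_n| = 45/n^2 is decreasing, so sup_n |d_n| = |d_1| = 45. So ||M|| = 45.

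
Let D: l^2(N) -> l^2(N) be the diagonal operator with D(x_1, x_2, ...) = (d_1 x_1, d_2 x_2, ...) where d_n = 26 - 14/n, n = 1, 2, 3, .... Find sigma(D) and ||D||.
sigma(D) = {26 - 14/n : n ≥ 1} ∪ {26}; ||D|| = 26

A bounded diagonal operator on l^2 with diagonal entries d_n has spectrum equal to the closure of {d_n : n ≥ 1}: every d_n is an eigenvalue (with eigenvector e_n), so {d_n} ⊂ sigma(D); the spectrum is closed, so its closure is too; and for lambda not in the closure, (D - lambda I) has bounded inverse (the diagonal entries 1/(d_n - lambda) are bounded). For our sequence d_n = 26 - 14/n, n = 1, 2, 3, ...:
  - {d_n} = {26 - 14/n : n ≥ 1}; the only limit point is 26
  - closure = {26 - 14/n : n ≥ 1} ∪ {26}
For the norm: a diagonal operator has ||D|| = sup_n |d_n|. Here d_n = 26 - 14/n increases monotonically from d_1 = 12 toward 26, with all terms in [12, 26); so sup_n |d_n| = 26 (the supremum is the limit, not attained). So ||D|| = 26.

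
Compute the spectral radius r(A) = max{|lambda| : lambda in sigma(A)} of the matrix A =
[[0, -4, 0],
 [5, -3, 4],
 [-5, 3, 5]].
r(A) ≈ 6.8535

The eigenvalues of A are the roots of its characteristic polynomial. With M = A (coefficients from the trace, the sum of principal 2x2 minors, and det A):
  p(λ) = det(λ I - M) = λ^3 - 2λ^2 - 7λ - 180.
No integer candidate from the rational root theorem (±divisors of 180) is a root, so the roots are irrational. The cubic discriminant is Δ = -924352 < 0, so there is one real root and a complex-conjugate pair. p(6) = -78 and p(7) = 16 have opposite signs, so a root lies in (6, 7); Newton's method refines it to λ ≈ 6.8535. Dividing out (λ - (6.8535)) leaves approximately λ^2 + 4.8535λ + 26.2638. For λ^2 + 4.8535λ + 26.2638 the discriminant is -81.4986. It is negative, so the remaining roots are the complex-conjugate pair λ ≈ -2.4268 ± 4.5138i. Their product equals the constant term, so |λ|^2 ≈ 26.2638 and |λ| ≈ 5.1248.
Thus the eigenvalues (to 4 decimals) are 6.8535 (modulus 6.8535); -2.4268 ± 4.5138i (modulus 5.1248). The spectral radius is the largest modulus: r(A) ≈ 6.8535. (Cross-check: r(A) ≤ ||A||_2 ≈ 8.606; equality holds whenever A is normal, though it can also hold for some non-normal A.)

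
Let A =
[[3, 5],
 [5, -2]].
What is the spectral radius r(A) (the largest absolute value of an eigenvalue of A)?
r(A) = (1 + sqrt(125))/2 ≈ 6.0902

The eigenvalues of A are the roots of its characteristic polynomial. With M = A (coefficients from the trace and determinant):
  p(λ) = det(λ I - M) = λ^2 - λ - 31.
For λ^2 - λ - 31 the discriminant is 125. It is nonnegative but not a perfect square, so the roots are real and irrational: λ = (1 ± sqrt(125))/2 ≈ 6.0902, -5.0902.
Thus the eigenvalues (to 4 decimals) are 6.0902 (modulus 6.0902); -5.0902 (modulus 5.0902). The spectral radius is the largest modulus: r(A) = (1 + sqrt(125))/2 ≈ 6.0902. (Cross-check: r(A) ≤ ||A||_2 ≈ 6.0902; equality holds whenever A is normal, though it can also hold for some non-normal A.)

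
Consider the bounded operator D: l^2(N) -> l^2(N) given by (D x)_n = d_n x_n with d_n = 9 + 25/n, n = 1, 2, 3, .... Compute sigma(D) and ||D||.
sigma(D) = {9 + 25/n : n ≥ 1} ∪ {9}; ||D|| = 34

A bounded diagonal operator on l^2 with diagonal entries d_n has spectrum equal to the closure of {d_n : n ≥ 1}: every d_n is an eigenvalue (with eigenvector e_n), so {d_n} ⊂ sigma(D); the spectrum is closed, so its closure is too; and for lambda not in the closure, (D - lambda I) has bounded inverse (the diagonal entries 1/(d_n - lambda) are bounded). For our sequence d_n = 9 + 25/n, n = 1, 2, 3, ...:
  - {d_n} = {9 + 25/n : n ≥ 1}; the only limit point is 9
  - closure = {9 + 25/n : n ≥ 1} ∪ {9}
For the norm: a diagonal operator has ||D|| = sup_n |d_n|. Here d_n = 9 + 25/n is positive and decreasing, so sup_n |d_n| = d_1 = 9 + 25 = 34. So ||D|| = 34.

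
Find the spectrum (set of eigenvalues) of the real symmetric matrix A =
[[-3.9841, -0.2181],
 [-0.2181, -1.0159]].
sigma(A) ≈ {-4, -1}

A is real symmetric, so its spectrum consists of real eigenvalues. Expanding the characteristic polynomial of the displayed matrix gives
  det(λ I - A) = p(λ) = λ^2 + (5)λ + (4).
Solving p(λ) = 0 yields eigenvalues ≈ -4, -1. (A is shown rounded to 4 decimals, so these recover the underlying integer eigenvalues to within that precision.)
Verification: the trace of A = -5 equals the sum of eigenvalues -5, and det(A) ≈ 3.9999 matches the eigenvalue product 4.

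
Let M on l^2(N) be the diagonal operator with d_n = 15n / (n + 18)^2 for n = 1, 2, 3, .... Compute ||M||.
||M|| = 5/24 (attained at n = 18)

For M diagonal, ||M|| = sup_n |d_n|. Treat f(x) = 15x / (x + 18)^2 for real x > 0. By the quotient rule, f'(x) = 15(18 - x)/(x + 18)^3, which is positive for x < 18 and negative for x > 18. So f has a unique maximum at x = 18, and since 18 is a positive integer, the supremum over n ≥ 1 is attained at n = 18: d_18 = 15·18/(18 + 18)^2 = 15·18/1296 = 5/24. Hence ||M|| = 5/24.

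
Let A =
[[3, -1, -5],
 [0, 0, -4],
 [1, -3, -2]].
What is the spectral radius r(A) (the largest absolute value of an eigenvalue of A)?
r(A) ≈ 4.0905

The eigenvalues of A are the roots of its characteristic polynomial. With M = A (coefficients from the trace, the sum of principal 2x2 minors, and det A):
  p(λ) = det(λ I - M) = λ^3 - λ^2 - 13λ + 32.
No integer candidate from the rational root theorem (±divisors of 32) is a root, so the roots are irrational. The cubic discriminant is Δ = -11075 < 0, so there is one real root and a complex-conjugate pair. p(-5) = -53 and p(-4) = 4 have opposite signs, so a root lies in (-5, -4); Newton's method refines it to λ ≈ -4.0905. Dividing out (λ - (-4.0905)) leaves approximately λ^2 - 5.0905λ + 7.823. For λ^2 - 5.0905λ + 7.823 the discriminant is -5.3783. It is negative, so the remaining roots are the complex-conjugate pair λ ≈ 2.5453 ± 1.1596i. Their product equals the constant term, so |λ|^2 ≈ 7.823 and |λ| ≈ 2.797.
Thus the eigenvalues (to 4 decimals) are -4.0905 (modulus 4.0905); 2.5453 ± 1.1596i (modulus 2.797). The spectral radius is the largest modulus: r(A) ≈ 4.0905. (Cross-check: r(A) ≤ ||A||_2 ≈ 7.4378; equality holds whenever A is normal, though it can also hold for some non-normal A.)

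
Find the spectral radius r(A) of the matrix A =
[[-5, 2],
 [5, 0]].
r(A) = (5 + sqrt(65))/2 ≈ 6.5311

The eigenvalues of A are the roots of its characteristic polynomial. With M = A (coefficients from the trace and determinant):
  p(λ) = det(λ I - M) = λ^2 + 5λ - 10.
For λ^2 + 5λ - 10 the discriminant is 65. It is nonnegative but not a perfect square, so the roots are real and irrational: λ = (-5 ± sqrt(65))/2 ≈ 1.5311, -6.5311.
Thus the eigenvalues (to 4 decimals) are 1.5311 (modulus 1.5311); -6.5311 (modulus 6.5311). The spectral radius is the largest modulus: r(A) = (5 + sqrt(65))/2 ≈ 6.5311. (Cross-check: r(A) ≤ ||A||_2 ≈ 7.2166; equality holds whenever A is normal, though it can also hold for some non-normal A.)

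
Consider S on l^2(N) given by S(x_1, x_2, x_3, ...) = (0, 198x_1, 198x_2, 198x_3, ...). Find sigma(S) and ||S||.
sigma(S) = closed disk {z in C : |z| ≤ 198}; ||S|| = 198

Note S = 198·U where U is the unit right shift (U x)_k = x_{k-1} (with x_0 := 0); so ||S|| = 198||U|| and sigma(S) = 198·sigma(U). ||S x||^2 = sum_{k≥1} |198x_k|^2 = 39204||x||^2, so ||S|| = 198 and sigma(S) ⊂ {|z| ≤ 198}. For any |lambda| < 198, the equation (S - lambda I) x = 0 forces x_1 = 0, then 198x_k = lambda x_{k+1} ⇒ x = 0, so S has no eigenvalues. But (S - lambda I) is not surjective for |lambda| < 198: solving (S - lambda I) x = e_1 would require x_n proportional to (lambda/198)^(-n), which is not in l^2. So every |lambda| < 198 lies in the residual spectrum. The boundary |lambda| = 198 is in the approximate point spectrum (the spectrum is closed). Hence sigma(S) is the closed disk of radius 198.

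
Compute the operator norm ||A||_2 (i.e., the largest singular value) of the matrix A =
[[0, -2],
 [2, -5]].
||A||_2 = sqrt((33 + sqrt(1025))/2) ≈ 5.7016 (= sqrt(largest eigenvalue of A^T A))

||A||_2 = sigma_max(A) = sqrt(lambda_max(A^T A)). Form the symmetric matrix M = A^T A =
[[4, -10],
 [-10, 29]].
Its characteristic polynomial (trace, determinant of M give the coefficients) is
  p(λ) = det(λ I - M) = λ^2 - 33λ + 16.
For λ^2 - 33λ + 16 the discriminant is 1025. It is nonnegative but not a perfect square, so the roots are real and irrational: λ = (33 ± sqrt(1025))/2 ≈ 32.5078, 0.4922.
So the eigenvalues of A^T A are ≈ 0.4922, 32.5078 (all ≥ 0, as they must be for A^T A). The largest is λ_max = (33 + sqrt(1025))/2 ≈ 32.5078, hence ||A||_2 = sqrt(λ_max) = sqrt((33 + sqrt(1025))/2) ≈ 5.7016.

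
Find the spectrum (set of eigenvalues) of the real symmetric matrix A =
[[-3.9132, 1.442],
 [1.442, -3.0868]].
sigma(A) ≈ {-5, -2}

A is real symmetric, so its spectrum consists of real eigenvalues. Expanding the characteristic polynomial of the displayed matrix gives
  det(λ I - A) = p(λ) = λ^2 + (7)λ + (10).
Solving p(λ) = 0 yields eigenvalues ≈ -5, -2. (A is shown rounded to 4 decimals, so these recover the underlying integer eigenvalues to within that precision.)
Verification: the trace of A = -7 equals the sum of eigenvalues -7, and det(A) ≈ 9.9999 matches the eigenvalue product 10.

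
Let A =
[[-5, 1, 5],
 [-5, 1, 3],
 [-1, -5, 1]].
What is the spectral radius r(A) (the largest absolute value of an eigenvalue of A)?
r(A) = sqrt(26) ≈ 5.099

The eigenvalues of A are the roots of its characteristic polynomial. With M = A (coefficients from the trace, the sum of principal 2x2 minors, and det A):
  p(λ) = det(λ I - M) = λ^3 + 3λ^2 + 16λ - 52.
By the rational root theorem any rational root is an integer divisor of 52. Testing λ = 2: p(2) = 8 + 12 + 32 - 52 = 0, so λ = 2 is a root. Dividing out (λ - 2) leaves p(λ) = (λ - 2)(λ^2 + 5λ + 26). For λ^2 + 5λ + 26 the discriminant is -79. It is negative, so the roots are the complex-conjugate pair λ = -5/2 ± (sqrt(79)/2) i ≈ -2.5 ± 4.4441i. For a conjugate pair the product of the roots equals the constant term, so |λ|^2 = 26 and |λ| = sqrt(26) ≈ 5.099.
Thus the eigenvalues (to 4 decimals) are -2.5 ± 4.4441i (modulus 5.099); 2 (modulus 2). The spectral radius is the largest modulus: r(A) = sqrt(26) ≈ 5.099. (Cross-check: r(A) ≤ ||A||_2 ≈ 9.2381; equality holds whenever A is normal, though it can also hold for some non-normal A.)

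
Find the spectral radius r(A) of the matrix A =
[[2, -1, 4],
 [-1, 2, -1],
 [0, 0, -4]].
r(A) = 4

The eigenvalues of A are the roots of its characteristic polynomial. With M = A (coefficients from the trace, the sum of principal 2x2 minors, and det A):
  p(λ) = det(λ I - M) = λ^3 - 13λ + 12.
By the rational root theorem any rational root is an integer divisor of 12. Testing λ = -4: p(-4) = -64 + 0 + 52 + 12 = 0, so λ = -4 is a root. Dividing out (λ + 4) leaves p(λ) = (λ + 4)(λ^2 - 4λ + 3). For λ^2 - 4λ + 3 the discriminant is 4. It is a perfect square (2^2), so the roots are rational: λ = (4 ± 2)/2 = 3, 1.
Thus the eigenvalues (to 4 decimals) are 3 (modulus 3); 1 (modulus 1); -4 (modulus 4). The spectral radius is the largest modulus: r(A) = 4. (Cross-check: r(A) ≤ ||A||_2 ≈ 6.093; equality holds whenever A is normal, though it can also hold for some non-normal A.)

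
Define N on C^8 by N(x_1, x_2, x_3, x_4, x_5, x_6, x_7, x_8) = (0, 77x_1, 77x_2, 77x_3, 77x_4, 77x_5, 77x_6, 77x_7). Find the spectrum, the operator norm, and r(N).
sigma(N) = {0}; ||N|| = 77; r(N) = 0. (N is nilpotent with N^8 = 0.)

On C^8, N is a strictly lower-triangular matrix with 77 on the subdiagonal and zeros elsewhere, so its characteristic polynomial is lambda^8 and every eigenvalue is 0: sigma(N) = {0}. For the operator norm, N e_i = 77e_{i+1} for i = 1, ..., 7 and N e_8 = 0, so the singular values of N are 77 (with multiplicity 7) and 0; hence ||N|| = 77. The spectral radius r(N) = max|lambda| = 0. Note ||N|| > r(N) — characteristic of non-normal nilpotent operators. Indeed N^8 = 0.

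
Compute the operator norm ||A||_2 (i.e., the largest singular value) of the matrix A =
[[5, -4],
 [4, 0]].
||A||_2 = sqrt((57 + sqrt(2225))/2) ≈ 7.217 (= sqrt(largest eigenvalue of A^T A))

||A||_2 = sigma_max(A) = sqrt(lambda_max(A^T A)). Form the symmetric matrix M = A^T A =
[[41, -20],
 [-20, 16]].
Its characteristic polynomial (trace, determinant of M give the coefficients) is
  p(λ) = det(λ I - M) = λ^2 - 57λ + 256.
For λ^2 - 57λ + 256 the discriminant is 2225. It is nonnegative but not a perfect square, so the roots are real and irrational: λ = (57 ± sqrt(2225))/2 ≈ 52.085, 4.915.
So the eigenvalues of A^T A are ≈ 4.915, 52.085 (all ≥ 0, as they must be for A^T A). The largest is λ_max = (57 + sqrt(2225))/2 ≈ 52.085, hence ||A||_2 = sqrt(λ_max) = sqrt((57 + sqrt(2225))/2) ≈ 7.217.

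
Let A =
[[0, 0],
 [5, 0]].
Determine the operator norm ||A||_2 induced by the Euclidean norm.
||A||_2 = 5 (= sqrt(largest eigenvalue of A^T A))

||A||_2 = sigma_max(A) = sqrt(lambda_max(A^T A)). Form the symmetric matrix M = A^T A =
[[25, 0],
 [0, 0]].
Its characteristic polynomial (trace, determinant of M give the coefficients) is
  p(λ) = det(λ I - M) = λ^2 - 25λ.
For λ^2 - 25λ the discriminant is 625. It is a perfect square (25^2), so the roots are rational: λ = (25 ± 25)/2 = 25, 0.
So the eigenvalues of A^T A are ≈ 0, 25 (all ≥ 0, as they must be for A^T A). The largest is λ_max = 25, hence ||A||_2 = sqrt(λ_max) = 5.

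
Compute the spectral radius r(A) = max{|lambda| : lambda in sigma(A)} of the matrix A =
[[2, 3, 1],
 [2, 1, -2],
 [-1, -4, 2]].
r(A) = 5

The eigenvalues of A are the roots of its characteristic polynomial. With M = A (coefficients from the trace, the sum of principal 2x2 minors, and det A):
  p(λ) = det(λ I - M) = λ^3 - 5λ^2 - 5λ + 25.
By the rational root theorem any rational root is an integer divisor of 25. Testing λ = 5: p(5) = 125 - 125 - 25 + 25 = 0, so λ = 5 is a root. Dividing out (λ - 5) leaves p(λ) = (λ - 5)(λ^2 - 5). For λ^2 - 5 the discriminant is 20. It is nonnegative but not a perfect square, so the roots are real and irrational: λ = ± sqrt(20)/2 ≈ 2.2361, -2.2361.
Thus the eigenvalues (to 4 decimals) are 2.2361 (modulus 2.2361); -2.2361 (modulus 2.2361); 5 (modulus 5). The spectral radius is the largest modulus: r(A) = 5. (Cross-check: r(A) ≤ ||A||_2 ≈ 5.893; equality holds whenever A is normal, though it can also hold for some non-normal A.)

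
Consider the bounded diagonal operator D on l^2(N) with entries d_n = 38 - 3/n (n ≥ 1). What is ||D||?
||D|| = 38

For a diagonal operator on l^2 with entries d_n, ||D|| = sup_n |d_n|. Here d_1 = 35, d_2 = 73/2, ..., and d_n = 38 - 3/n increases monotonically toward 38. All terms lie in [35, 38), so |d_n| = d_n and the supremum is the limit 38, which is not attained by any individual d_n. Hence ||D|| = 38.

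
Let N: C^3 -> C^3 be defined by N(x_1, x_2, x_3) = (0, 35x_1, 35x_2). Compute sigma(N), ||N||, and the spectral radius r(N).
sigma(N) = {0}; ||N|| = 35; r(N) = 0. (N is nilpotent with N^3 = 0.)

On C^3, N is a strictly lower-triangular matrix with 35 on the subdiagonal and zeros elsewhere, so its characteristic polynomial is lambda^3 and every eigenvalue is 0: sigma(N) = {0}. For the operator norm, N e_i = 35e_{i+1} for i = 1, ..., 2 and N e_3 = 0, so the singular values of N are 35 (with multiplicity 2) and 0; hence ||N|| = 35. The spectral radius r(N) = max|lambda| = 0. Note ||N|| > r(N) — characteristic of non-normal nilpotent operators. Indeed N^3 = 0.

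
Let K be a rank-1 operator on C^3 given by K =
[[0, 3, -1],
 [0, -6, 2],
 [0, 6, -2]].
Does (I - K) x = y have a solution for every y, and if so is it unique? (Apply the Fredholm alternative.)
(I - K) is invertible (det(I - K) = 9 ≠ 0), so for every y in C^3 the equation (I - K) x = y has a unique solution.

K has rank 1, so it is an outer product K = u v^T: every row of K is a multiple of one row vector. Reading off the entries, u = (1, -2, 2) and v = (0, 3, -1) (row i of K equals u_i·v^T). A rank-one matrix u v^T satisfies K u = u (v·u) and kills the (2)-dimensional subspace v^⊥, so its characteristic polynomial is lambda^2 (lambda - v·u) with v·u = tr K = -8. Hence the eigenvalues of I - K are 1 (multiplicity 2) and 1 - (-8) = 9, so det(I - K) = 9. (Direct check: I - K =
[[1, -3, 1],
 [0, 7, -2],
 [0, -6, 3]]
has determinant 9.) The finite-dimensional Fredholm alternative says: either (I - K) is invertible, or ker(I - K) ≠ {0} and then range(I - K) = ker((I - K)^*)^⊥, with dim ker(I - K) = dim ker((I - K)^*). Since det(I - K) ≠ 0, 1 is not an eigenvalue of K and ker(I - K) = {0}, so we are in the first case: for every y there is a unique x = (I - K)^(-1) y. Explicitly, by the Sherman–Morrison formula, (I - u v^T)^(-1) = I + u v^T/(1 - v·u), i.e. (I - K)^(-1) = I + K/(9).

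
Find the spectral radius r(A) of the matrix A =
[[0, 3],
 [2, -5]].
r(A) = 6

The eigenvalues of A are the roots of its characteristic polynomial. With M = A (coefficients from the trace and determinant):
  p(λ) = det(λ I - M) = λ^2 + 5λ - 6.
For λ^2 + 5λ - 6 the discriminant is 49. It is a perfect square (7^2), so the roots are rational: λ = (-5 ± 7)/2 = 1, -6.
Thus the eigenvalues (to 4 decimals) are 1 (modulus 1); -6 (modulus 6). The spectral radius is the largest modulus: r(A) = 6. (Cross-check: r(A) ≤ ||A||_2 ≈ 6.085; equality holds whenever A is normal, though it can also hold for some non-normal A.)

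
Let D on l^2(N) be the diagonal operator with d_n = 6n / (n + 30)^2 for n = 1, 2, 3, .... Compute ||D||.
||D|| = 1/20 (attained at n = 30)

For D diagonal, ||D|| = sup_n |d_n|. Treat f(x) = 6x / (x + 30)^2 for real x > 0. By the quotient rule, f'(x) = 6(30 - x)/(x + 30)^3, which is positive for x < 30 and negative for x > 30. So f has a unique maximum at x = 30, and since 30 is a positive integer, the supremum over n ≥ 1 is attained at n = 30: d_30 = 6·30/(30 + 30)^2 = 6·30/3600 = 1/20. Hence ||D|| = 1/20.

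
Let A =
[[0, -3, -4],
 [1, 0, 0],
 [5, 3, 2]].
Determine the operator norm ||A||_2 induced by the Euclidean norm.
||A||_2 ≈ 7.0744 (= sqrt(largest eigenvalue of A^T A))

||A||_2 = sigma_max(A) = sqrt(lambda_max(A^T A)). Form the symmetric matrix M = A^T A =
[[26, 15, 10],
 [15, 18, 18],
 [10, 18, 20]].
Its characteristic polynomial (trace, sum of principal 2x2 minors, determinant of M give the coefficients) is
  p(λ) = det(λ I - M) = λ^3 - 64λ^2 + 699λ - 36.
No integer candidate from the rational root theorem (±divisors of 36) is a root, so the roots are irrational. The cubic discriminant is Δ = 626386500 > 0, so there are three distinct real roots. p(0) = -36 and p(1) = 600 have opposite signs, so a root lies in (0, 1); Newton's method refines it to λ ≈ 0.0517. p(13) = 432 and p(14) = -50 have opposite signs, so a root lies in (13, 14); Newton's method refines it to λ ≈ 13.9006. p(50) = -86 and p(51) = 1800 have opposite signs, so a root lies in (50, 51); Newton's method refines it to λ ≈ 50.0477. Check (Vieta): the three roots sum to 64, matching tr M = 64.
So the eigenvalues of A^T A are ≈ 0.0517, 13.9006, 50.0477 (all ≥ 0, as they must be for A^T A). The largest is λ_max ≈ 50.0477, hence ||A||_2 = sqrt(λ_max) ≈ 7.0744.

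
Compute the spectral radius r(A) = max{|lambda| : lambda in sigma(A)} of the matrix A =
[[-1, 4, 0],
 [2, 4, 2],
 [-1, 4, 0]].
r(A) = (3 + sqrt(89))/2 ≈ 6.217

The eigenvalues of A are the roots of its characteristic polynomial. With M = A (coefficients from the trace, the sum of principal 2x2 minors, and det A):
  p(λ) = det(λ I - M) = λ^3 - 3λ^2 - 20λ.
The constant term is 0, so λ = 0 is a root. Dividing out λ leaves p(λ) = λ(λ^2 - 3λ - 20). For λ^2 - 3λ - 20 the discriminant is 89. It is nonnegative but not a perfect square, so the roots are real and irrational: λ = (3 ± sqrt(89))/2 ≈ 6.217, -3.217.
Thus the eigenvalues (to 4 decimals) are 6.217 (modulus 6.217); -3.217 (modulus 3.217); 0 (modulus 0). The spectral radius is the largest modulus: r(A) = (3 + sqrt(89))/2 ≈ 6.217. (Cross-check: r(A) ≤ ||A||_2 ≈ 7.03; equality holds whenever A is normal, though it can also hold for some non-normal A.)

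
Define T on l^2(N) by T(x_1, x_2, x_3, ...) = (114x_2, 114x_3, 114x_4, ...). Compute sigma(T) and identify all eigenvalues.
sigma(T) = closed disk {z in C : |z| ≤ 114}; sigma_p(T) = open disk {z in C : |z| < 114}

Note T = 114·V where V is the unit left shift (V x)_k = x_{k+1}; so sigma(T) = 114·sigma(V) and ||T|| = 114||V||. ||T x||^2 = 12996sum_{k≥2} |x_k|^2 ≤ 12996||x||^2, with equality on {x : x_1 = 0}, so ||T|| = 114. For any lambda with |lambda| < 114, set r = lambda/114 (|r| < 1); the vector x = (1, r, r^2, ...) is in l^2 and satisfies T x = 114(r, r^2, ...) = lambda x, so lambda is an eigenvalue. On the boundary |lambda| = 114 the geometric series diverges, so no l^2 eigenvector exists, but these lambda lie in the approximate point spectrum. Hence sigma(T) is the closed disk of radius 114 and sigma_p(T) is the open disk.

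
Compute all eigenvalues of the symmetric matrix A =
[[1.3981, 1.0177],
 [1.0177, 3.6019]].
sigma(A) ≈ {1, 4}

A is real symmetric, so its spectrum consists of real eigenvalues. Expanding the characteristic polynomial of the displayed matrix gives
  det(λ I - A) = p(λ) = λ^2 + (-5)λ + (4).
Solving p(λ) = 0 yields eigenvalues ≈ 1, 4. (A is shown rounded to 4 decimals, so these recover the underlying integer eigenvalues to within that precision.)
Verification: the trace of A = 5 equals the sum of eigenvalues 5, and det(A) ≈ 4.0001 matches the eigenvalue product 4.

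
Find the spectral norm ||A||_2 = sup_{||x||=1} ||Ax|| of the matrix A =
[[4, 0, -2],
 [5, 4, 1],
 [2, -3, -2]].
||A||_2 ≈ 7.2301 (= sqrt(largest eigenvalue of A^T A))

||A||_2 = sigma_max(A) = sqrt(lambda_max(A^T A)). Form the symmetric matrix M = A^T A =
[[45, 14, -7],
 [14, 25, 10],
 [-7, 10, 9]].
Its characteristic polynomial (trace, sum of principal 2x2 minors, determinant of M give the coefficients) is
  p(λ) = det(λ I - M) = λ^3 - 79λ^2 + 1410λ - 676.
No integer candidate from the rational root theorem (±divisors of 676) is a root, so the roots are irrational. The cubic discriminant is Δ = 1204725812 > 0, so there are three distinct real roots. p(0) = -676 and p(1) = 656 have opposite signs, so a root lies in (0, 1); Newton's method refines it to λ ≈ 0.493. p(26) = 156 and p(27) = -514 have opposite signs, so a root lies in (26, 27); Newton's method refines it to λ ≈ 26.2328. p(52) = -364 and p(53) = 1020 have opposite signs, so a root lies in (52, 53); Newton's method refines it to λ ≈ 52.2743. Check (Vieta): the three roots sum to 79, matching tr M = 79.
So the eigenvalues of A^T A are ≈ 0.493, 26.2328, 52.2743 (all ≥ 0, as they must be for A^T A). The largest is λ_max ≈ 52.2743, hence ||A||_2 = sqrt(λ_max) ≈ 7.2301.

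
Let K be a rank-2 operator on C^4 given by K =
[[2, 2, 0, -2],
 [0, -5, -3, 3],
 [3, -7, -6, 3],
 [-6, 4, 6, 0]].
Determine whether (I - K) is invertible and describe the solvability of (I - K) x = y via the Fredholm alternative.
(I - K) is invertible (det(I - K) = -45 ≠ 0), so for every y in C^4 the equation (I - K) x = y has a unique solution.

K has rank 2 and factors as K = U V^T = u1 v1^T + u2 v2^T with u1 = (0, 1, 2, -2), v1 = (2, -3, -3, 1), u2 = (2, -2, -1, -2), v2 = (1, 1, 0, -1) (multiplying out reproduces the displayed K). The nonzero eigenvalues of U V^T coincide with those of the 2 x 2 matrix G = V^T U = [[v1·u1, v1·u2], [v2·u1, v2·u2]] = [[-11, 11], [3, 2]], and by the Sylvester determinant identity det(I_4 - U V^T) = det(I_2 - V^T U) = det([[12, -11], [-3, -1]]) = (12)(-1) - (-11)(-3) = -45. (Direct check: I - K =
[[-1, -2, 0, 2],
 [0, 6, 3, -3],
 [-3, 7, 7, -3],
 [6, -4, -6, 1]]
has determinant -45.) The finite-dimensional Fredholm alternative says: either (I - K) is invertible, or ker(I - K) ≠ {0} and then range(I - K) = ker((I - K)^*)^⊥, with dim ker(I - K) = dim ker((I - K)^*). Since det(I - K) ≠ 0, 1 is not an eigenvalue of K and ker(I - K) = {0}, so we are in the first case: for every y there is a unique x = (I - K)^(-1) y. (Explicitly, by the Woodbury identity, (I - U V^T)^(-1) = I + U (I_2 - G)^(-1) V^T.)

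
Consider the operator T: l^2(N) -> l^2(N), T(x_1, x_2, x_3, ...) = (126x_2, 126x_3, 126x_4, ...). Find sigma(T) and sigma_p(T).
sigma(T) = closed disk {z in C : |z| ≤ 126}; sigma_p(T) = open disk {z in C : |z| < 126}

Note T = 126·V where V is the unit left shift (V x)_k = x_{k+1}; so sigma(T) = 126·sigma(V) and ||T|| = 126||V||. ||T x||^2 = 15876sum_{k≥2} |x_k|^2 ≤ 15876||x||^2, with equality on {x : x_1 = 0}, so ||T|| = 126. For any lambda with |lambda| < 126, set r = lambda/126 (|r| < 1); the vector x = (1, r, r^2, ...) is in l^2 and satisfies T x = 126(r, r^2, ...) = lambda x, so lambda is an eigenvalue. On the boundary |lambda| = 126 the geometric series diverges, so no l^2 eigenvector exists, but these lambda lie in the approximate point spectrum. Hence sigma(T) is the closed disk of radius 126 and sigma_p(T) is the open disk.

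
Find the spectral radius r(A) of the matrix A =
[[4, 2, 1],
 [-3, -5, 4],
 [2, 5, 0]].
r(A) ≈ 7.2638

The eigenvalues of A are the roots of its characteristic polynomial. With M = A (coefficients from the trace, the sum of principal 2x2 minors, and det A):
  p(λ) = det(λ I - M) = λ^3 + λ^2 - 36λ + 69.
No integer candidate from the rational root theorem (±divisors of 69) is a root, so the roots are irrational. The cubic discriminant is Δ = 14385 > 0, so there are three distinct real roots. p(-8) = -91 and p(-7) = 27 have opposite signs, so a root lies in (-8, -7); Newton's method refines it to λ ≈ -7.2638. p(2) = 9 and p(3) = -3 have opposite signs, so a root lies in (2, 3); Newton's method refines it to λ ≈ 2.5754. p(3) = -3 and p(4) = 5 have opposite signs, so a root lies in (3, 4); Newton's method refines it to λ ≈ 3.6884. Check (Vieta): the three roots sum to -1, matching tr M = -1.
Thus the eigenvalues (to 4 decimals) are -7.2638 (modulus 7.2638); 2.5754 (modulus 2.5754); 3.6884 (modulus 3.6884). The spectral radius is the largest modulus: r(A) ≈ 7.2638. (Cross-check: r(A) ≤ ||A||_2 ≈ 9.0842; equality holds whenever A is normal, though it can also hold for some non-normal A.)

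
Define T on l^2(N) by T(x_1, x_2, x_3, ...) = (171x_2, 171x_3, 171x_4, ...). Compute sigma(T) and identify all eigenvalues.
sigma(T) = closed disk {z in C : |z| ≤ 171}; sigma_p(T) = open disk {z in C : |z| < 171}

Note T = 171·V where V is the unit left shift (V x)_k = x_{k+1}; so sigma(T) = 171·sigma(V) and ||T|| = 171||V||. ||T x||^2 = 29241sum_{k≥2} |x_k|^2 ≤ 29241||x||^2, with equality on {x : x_1 = 0}, so ||T|| = 171. For any lambda with |lambda| < 171, set r = lambda/171 (|r| < 1); the vector x = (1, r, r^2, ...) is in l^2 and satisfies T x = 171(r, r^2, ...) = lambda x, so lambda is an eigenvalue. On the boundary |lambda| = 171 the geometric series diverges, so no l^2 eigenvector exists, but these lambda lie in the approximate point spectrum. Hence sigma(T) is the closed disk of radius 171 and sigma_p(T) is the open disk.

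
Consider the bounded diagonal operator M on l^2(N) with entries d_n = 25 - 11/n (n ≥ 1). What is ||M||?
||M|| = 25

For a diagonal operator on l^2 with entries d_n, ||M|| = sup_n |d_n|. Here d_1 = 14, d_2 = 39/2, ..., and d_n = 25 - 11/n increases monotonically toward 25. All terms lie in [14, 25), so |d_n| = d_n and the supremum is the limit 25, which is not attained by any individual d_n. Hence ||M|| = 25.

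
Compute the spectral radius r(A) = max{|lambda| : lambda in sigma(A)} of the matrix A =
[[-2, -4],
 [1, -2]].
r(A) = sqrt(8) ≈ 2.8284

The eigenvalues of A are the roots of its characteristic polynomial. With M = A (coefficients from the trace and determinant):
  p(λ) = det(λ I - M) = λ^2 + 4λ + 8.
For λ^2 + 4λ + 8 the discriminant is -16. It is negative, so the roots are the complex-conjugate pair λ = -2 ± (sqrt(16)/2) i ≈ -2 ± 2i. For a conjugate pair the product of the roots equals the constant term, so |λ|^2 = 8 and |λ| = sqrt(8) ≈ 2.8284.
Thus the eigenvalues (to 4 decimals) are -2 ± 2i (modulus 2.8284). The spectral radius is the largest modulus: r(A) = sqrt(8) ≈ 2.8284. (Cross-check: r(A) ≤ ||A||_2 ≈ 4.7016; equality holds whenever A is normal, though it can also hold for some non-normal A.)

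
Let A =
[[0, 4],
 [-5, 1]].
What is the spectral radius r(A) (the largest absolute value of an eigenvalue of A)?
r(A) = sqrt(20) ≈ 4.4721

The eigenvalues of A are the roots of its characteristic polynomial. With M = A (coefficients from the trace and determinant):
  p(λ) = det(λ I - M) = λ^2 - λ + 20.
For λ^2 - λ + 20 the discriminant is -79. It is negative, so the roots are the complex-conjugate pair λ = 1/2 ± (sqrt(79)/2) i ≈ 0.5 ± 4.4441i. For a conjugate pair the product of the roots equals the constant term, so |λ|^2 = 20 and |λ| = sqrt(20) ≈ 4.4721.
Thus the eigenvalues (to 4 decimals) are 0.5 ± 4.4441i (modulus 4.4721). The spectral radius is the largest modulus: r(A) = sqrt(20) ≈ 4.4721. (Cross-check: r(A) ≤ ||A||_2 ≈ 5.2348; equality holds whenever A is normal, though it can also hold for some non-normal A.)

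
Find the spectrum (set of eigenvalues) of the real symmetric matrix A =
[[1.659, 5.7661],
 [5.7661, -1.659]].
sigma(A) ≈ {-6, 6}

A is real symmetric, so its spectrum consists of real eigenvalues. Expanding the characteristic polynomial of the displayed matrix gives
  det(λ I - A) = p(λ) = λ^2 + (0)λ + (-36).
Solving p(λ) = 0 yields eigenvalues ≈ -6, 6. (A is shown rounded to 4 decimals, so these recover the underlying integer eigenvalues to within that precision.)
Verification: the trace of A = 0 equals the sum of eigenvalues 0, and det(A) ≈ -36.0002 matches the eigenvalue product -36.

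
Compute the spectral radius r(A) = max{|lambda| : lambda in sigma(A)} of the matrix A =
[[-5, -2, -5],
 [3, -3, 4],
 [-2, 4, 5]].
r(A) ≈ 6.9721

The eigenvalues of A are the roots of its characteristic polynomial. With M = A (coefficients from the trace, the sum of principal 2x2 minors, and det A):
  p(λ) = det(λ I - M) = λ^3 + 3λ^2 - 45λ - 171.
No integer candidate from the rational root theorem (±divisors of 171) is a root, so the roots are irrational. The cubic discriminant is Δ = 27216 > 0, so there are three distinct real roots. p(-6) = -9 and p(-5) = 4 have opposite signs, so a root lies in (-6, -5); Newton's method refines it to λ ≈ -5.5642. p(-5) = 4 and p(-4) = -7 have opposite signs, so a root lies in (-5, -4); Newton's method refines it to λ ≈ -4.4079. p(6) = -117 and p(7) = 4 have opposite signs, so a root lies in (6, 7); Newton's method refines it to λ ≈ 6.9721. Check (Vieta): the three roots sum to -3, matching tr M = -3.
Thus the eigenvalues (to 4 decimals) are -5.5642 (modulus 5.5642); -4.4079 (modulus 4.4079); 6.9721 (modulus 6.9721). The spectral radius is the largest modulus: r(A) ≈ 6.9721. (Cross-check: r(A) ≤ ||A||_2 ≈ 9.2222; equality holds whenever A is normal, though it can also hold for some non-normal A.)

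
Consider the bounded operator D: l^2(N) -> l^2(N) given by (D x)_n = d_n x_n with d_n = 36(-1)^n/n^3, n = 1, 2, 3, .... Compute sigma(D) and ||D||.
sigma(D) = {36(-1)^n/n^3 : n ≥ 1} ∪ {0}; ||D|| = 36

A bounded diagonal operator on l^2 with diagonal entries d_n has spectrum equal to the closure of {d_n : n ≥ 1}: every d_n is an eigenvalue (with eigenvector e_n), so {d_n} ⊂ sigma(D); the spectrum is closed, so its closure is too; and for lambda not in the closure, (D - lambda I) has bounded inverse (the diagonal entries 1/(d_n - lambda) are bounded). For our sequence d_n = 36(-1)^n/n^3, n = 1, 2, 3, ...:
  - {d_n} = {36(-1)^n/n^3 : n ≥ 1}; the only limit point is 0
  - closure = {36(-1)^n/n^3 : n ≥ 1} ∪ {0}
For the norm: a diagonal operator has ||D|| = sup_n |d_n|. Here |d_n| = 36/n^3 is decreasing, so sup_n |d_n| = |d_1| = 36. So ||D|| = 36.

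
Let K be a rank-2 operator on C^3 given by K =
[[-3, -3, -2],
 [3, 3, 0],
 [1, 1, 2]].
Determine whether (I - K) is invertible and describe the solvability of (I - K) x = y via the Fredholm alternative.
(I - K) is invertible (det(I - K) = 1 ≠ 0), so for every y in C^3 the equation (I - K) x = y has a unique solution.

K has rank 2 and factors as K = U V^T = u1 v1^T + u2 v2^T with u1 = (-3, 3, 1), v1 = (1, 1, 1), u2 = (1, -3, 1), v2 = (0, 0, 1) (multiplying out reproduces the displayed K). The nonzero eigenvalues of U V^T coincide with those of the 2 x 2 matrix G = V^T U = [[v1·u1, v1·u2], [v2·u1, v2·u2]] = [[1, -1], [1, 1]], and by the Sylvester determinant identity det(I_3 - U V^T) = det(I_2 - V^T U) = det([[0, 1], [-1, 0]]) = (0)(0) - (1)(-1) = 1. (Direct check: I - K =
[[4, 3, 2],
 [-3, -2, 0],
 [-1, -1, -1]]
has determinant 1.) The finite-dimensional Fredholm alternative says: either (I - K) is invertible, or ker(I - K) ≠ {0} and then range(I - K) = ker((I - K)^*)^⊥, with dim ker(I - K) = dim ker((I - K)^*). Since det(I - K) ≠ 0, 1 is not an eigenvalue of K and ker(I - K) = {0}, so we are in the first case: for every y there is a unique x = (I - K)^(-1) y. (Explicitly, by the Woodbury identity, (I - U V^T)^(-1) = I + U (I_2 - G)^(-1) V^T.)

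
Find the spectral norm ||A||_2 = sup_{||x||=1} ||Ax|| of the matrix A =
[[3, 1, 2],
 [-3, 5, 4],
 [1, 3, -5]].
||A||_2 ≈ 7.3592 (= sqrt(largest eigenvalue of A^T A))

||A||_2 = sigma_max(A) = sqrt(lambda_max(A^T A)). Form the symmetric matrix M = A^T A =
[[19, -9, -11],
 [-9, 35, 7],
 [-11, 7, 45]].
Its characteristic polynomial (trace, sum of principal 2x2 minors, determinant of M give the coefficients) is
  p(λ) = det(λ I - M) = λ^3 - 99λ^2 + 2844λ - 22500.
No integer candidate from the rational root theorem (±divisors of 22500) is a root, so the roots are irrational. The cubic discriminant is Δ = 295390800 > 0, so there are three distinct real roots. p(13) = -62 and p(14) = 656 have opposite signs, so a root lies in (13, 14); Newton's method refines it to λ ≈ 13.0803. p(31) = 316 and p(32) = -100 have opposite signs, so a root lies in (31, 32); Newton's method refines it to λ ≈ 31.7615. p(54) = -144 and p(55) = 820 have opposite signs, so a root lies in (54, 55); Newton's method refines it to λ ≈ 54.1582. Check (Vieta): the three roots sum to 99, matching tr M = 99.
So the eigenvalues of A^T A are ≈ 13.0803, 31.7615, 54.1582 (all ≥ 0, as they must be for A^T A). The largest is λ_max ≈ 54.1582, hence ||A||_2 = sqrt(λ_max) ≈ 7.3592.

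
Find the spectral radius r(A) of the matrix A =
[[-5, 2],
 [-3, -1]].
r(A) = sqrt(11) ≈ 3.3166

The eigenvalues of A are the roots of its characteristic polynomial. With M = A (coefficients from the trace and determinant):
  p(λ) = det(λ I - M) = λ^2 + 6λ + 11.
For λ^2 + 6λ + 11 the discriminant is -8. It is negative, so the roots are the complex-conjugate pair λ = -3 ± (sqrt(8)/2) i ≈ -3 ± 1.4142i. For a conjugate pair the product of the roots equals the constant term, so |λ|^2 = 11 and |λ| = sqrt(11) ≈ 3.3166.
Thus the eigenvalues (to 4 decimals) are -3 ± 1.4142i (modulus 3.3166). The spectral radius is the largest modulus: r(A) = sqrt(11) ≈ 3.3166. (Cross-check: r(A) ≤ ||A||_2 ≈ 5.9667; equality holds whenever A is normal, though it can also hold for some non-normal A.)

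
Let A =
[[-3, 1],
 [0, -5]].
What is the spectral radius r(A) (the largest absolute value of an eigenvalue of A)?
r(A) = 5

The eigenvalues of A are the roots of its characteristic polynomial. With M = A (coefficients from the trace and determinant):
  p(λ) = det(λ I - M) = λ^2 + 8λ + 15.
For λ^2 + 8λ + 15 the discriminant is 4. It is a perfect square (2^2), so the roots are rational: λ = (-8 ± 2)/2 = -3, -5.
Thus the eigenvalues (to 4 decimals) are -3 (modulus 3); -5 (modulus 5). The spectral radius is the largest modulus: r(A) = 5. (Cross-check: r(A) ≤ ||A||_2 ≈ 5.1492; equality holds whenever A is normal, though it can also hold for some non-normal A.)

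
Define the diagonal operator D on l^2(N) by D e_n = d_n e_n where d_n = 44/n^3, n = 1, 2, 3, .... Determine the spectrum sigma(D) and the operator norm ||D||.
sigma(D) = {44/n^3 : n ≥ 1} ∪ {0}; ||D|| = 44

A bounded diagonal operator on l^2 with diagonal entries d_n has spectrum equal to the closure of {d_n : n ≥ 1}: every d_n is an eigenvalue (with eigenvector e_n), so {d_n} ⊂ sigma(D); the spectrum is closed, so its closure is too; and for lambda not in the closure, (D - lambda I) has bounded inverse (the diagonal entries 1/(d_n - lambda) are bounded). For our sequence d_n = 44/n^3, n = 1, 2, 3, ...:
  - {d_n} = {44/n^3 : n ≥ 1}; the only limit point is 0
  - closure = {44/n^3 : n ≥ 1} ∪ {0}
For the norm: a diagonal operator has ||D|| = sup_n |d_n|. Here d_n = 44/n^3 is positive and decreasing, so sup_n |d_n| = d_1 = 44. So ||D|| = 44.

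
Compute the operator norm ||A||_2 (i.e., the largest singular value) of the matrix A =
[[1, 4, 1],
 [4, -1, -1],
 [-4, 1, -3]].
||A||_2 ≈ 6.0609 (= sqrt(largest eigenvalue of A^T A))

||A||_2 = sigma_max(A) = sqrt(lambda_max(A^T A)). Form the symmetric matrix M = A^T A =
[[33, -4, 9],
 [-4, 18, 2],
 [9, 2, 11]].
Its characteristic polynomial (trace, sum of principal 2x2 minors, determinant of M give the coefficients) is
  p(λ) = det(λ I - M) = λ^3 - 62λ^2 + 1054λ - 4624.
No integer candidate from the rational root theorem (±divisors of 4624) is a root, so the roots are irrational. The cubic discriminant is Δ = 40372144 > 0, so there are three distinct real roots. p(6) = -316 and p(7) = 59 have opposite signs, so a root lies in (6, 7); Newton's method refines it to λ ≈ 6.8265. p(18) = 92 and p(19) = -121 have opposite signs, so a root lies in (18, 19); Newton's method refines it to λ ≈ 18.4395. p(36) = -376 and p(37) = 149 have opposite signs, so a root lies in (36, 37); Newton's method refines it to λ ≈ 36.7339. Check (Vieta): the three roots sum to 62, matching tr M = 62.
So the eigenvalues of A^T A are ≈ 6.8265, 18.4395, 36.7339 (all ≥ 0, as they must be for A^T A). The largest is λ_max ≈ 36.7339, hence ||A||_2 = sqrt(λ_max) ≈ 6.0609.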